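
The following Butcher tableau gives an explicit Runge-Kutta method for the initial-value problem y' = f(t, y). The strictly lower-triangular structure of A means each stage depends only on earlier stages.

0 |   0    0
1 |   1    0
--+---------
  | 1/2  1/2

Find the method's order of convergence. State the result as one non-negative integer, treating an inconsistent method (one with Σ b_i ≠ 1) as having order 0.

2

b = (1/2, 1/2)
c = (0, 1)
Σ b_i: 1/2·1 + 1/2·1 = 1 ✓
b·c: 1/2·1 = 1/2 ✓; 2 stages ⇒ order 2.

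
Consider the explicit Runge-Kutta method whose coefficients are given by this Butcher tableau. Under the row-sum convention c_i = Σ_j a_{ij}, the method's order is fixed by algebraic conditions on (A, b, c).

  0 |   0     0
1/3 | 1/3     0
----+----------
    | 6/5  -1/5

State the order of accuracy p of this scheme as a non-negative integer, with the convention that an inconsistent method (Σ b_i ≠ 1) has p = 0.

1

b = (6/5, -1/5)
c = (0, 1/3)
Σ b_i: 6/5·1 + (-1/5)·1 = 1 ✓
b·c: (-1/5)·1/3 = -1/15 ≠ 1/2 ⇒ order 1.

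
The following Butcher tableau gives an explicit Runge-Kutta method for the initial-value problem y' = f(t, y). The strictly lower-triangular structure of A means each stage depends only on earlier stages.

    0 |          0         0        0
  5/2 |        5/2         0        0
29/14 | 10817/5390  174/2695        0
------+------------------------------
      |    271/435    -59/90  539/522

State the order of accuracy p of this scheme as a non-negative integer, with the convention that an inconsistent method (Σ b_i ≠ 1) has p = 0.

b = (271/435, -59/90, 539/522)
c = (0, 5/2, 29/14)
Ac = (0, 0, 87/539)
Σ b_i: 271/435·1 + (-59/90)·1 + 539/522·1 = 1 ✓
b·c: (-59/90)·5/2 + 539/522·29/14 = 1/2 ✓
b·c²: (-59/90)·25/4 + 539/522·841/196 = 1/3 ✓
b·Ac: 539/522·87/539 = 1/6 ✓; 3 stages ⇒ order 3.

3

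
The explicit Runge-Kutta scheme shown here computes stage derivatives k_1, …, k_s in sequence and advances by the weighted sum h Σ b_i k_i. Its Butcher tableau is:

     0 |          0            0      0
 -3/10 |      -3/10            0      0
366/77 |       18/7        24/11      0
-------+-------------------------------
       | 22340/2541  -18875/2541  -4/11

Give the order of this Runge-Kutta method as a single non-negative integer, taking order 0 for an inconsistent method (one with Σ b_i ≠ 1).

b = (22340/2541, -18875/2541, -4/11)
c = (0, -3/10, 366/77)
Ac = (0, 0, -36/55)
Σ b_i: 22340/2541·1 + (-18875/2541)·1 + (-4/11)·1 = 1 ✓
b·c: (-18875/2541)·(-3/10) + (-4/11)·366/77 = 1/2 ✓
b·c²: (-18875/2541)·9/100 + (-4/11)·133956/5929 = -2317701/260876 ≠ 1/3 ⇒ order 2.
b·Ac: (-4/11)·(-36/55) = 144/605 ≠ 1/6

2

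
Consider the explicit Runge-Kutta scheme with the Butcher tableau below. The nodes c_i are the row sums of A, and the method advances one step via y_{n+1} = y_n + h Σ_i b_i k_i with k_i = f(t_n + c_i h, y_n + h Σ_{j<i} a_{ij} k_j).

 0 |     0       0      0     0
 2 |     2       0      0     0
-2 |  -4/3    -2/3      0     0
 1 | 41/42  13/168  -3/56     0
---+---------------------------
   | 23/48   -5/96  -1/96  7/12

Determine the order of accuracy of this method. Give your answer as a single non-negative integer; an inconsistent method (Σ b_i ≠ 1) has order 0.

b = (23/48, -5/96, -1/96, 7/12)
c = (0, 2, -2, 1)
Ac = (0, 0, -4/3, 11/42)
Σ b_i: 23/48·1 + (-5/96)·1 + (-1/96)·1 + 7/12·1 = 1 ✓
b·c: (-5/96)·2 + (-1/96)·(-2) + 7/12·1 = 1/2 ✓
b·c²: (-5/96)·4 + (-1/96)·4 + 7/12·1 = 1/3 ✓
b·Ac: (-1/96)·(-4/3) + 7/12·11/42 = 1/6 ✓
b·c³: (-5/96)·8 + (-1/96)·(-8) + 7/12·1 = 1/4 ✓
b·(c∘Ac): (-1/96)·8/3 + 7/12·11/42 = 1/8 ✓
b·Ac²: (-1/96)·(-8/3) + 7/12·2/21 = 1/12 ✓
b·A²c: 7/12·1/14 = 1/24 ✓; 4 stages ⇒ order 4.

4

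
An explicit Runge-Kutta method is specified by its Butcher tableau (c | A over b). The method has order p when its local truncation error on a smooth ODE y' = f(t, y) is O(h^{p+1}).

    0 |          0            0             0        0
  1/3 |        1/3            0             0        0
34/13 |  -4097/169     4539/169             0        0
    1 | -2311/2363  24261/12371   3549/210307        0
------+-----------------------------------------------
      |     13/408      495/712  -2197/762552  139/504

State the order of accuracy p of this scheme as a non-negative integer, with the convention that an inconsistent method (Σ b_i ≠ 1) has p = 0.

b = (13/408, 495/712, -2197/762552, 139/504)
c = (0, 1/3, 34/13, 1)
Ac = (0, 0, 1513/169, 97/139)
Σ b_i: 13/408·1 + 495/712·1 + (-2197/762552)·1 + 139/504·1 = 1 ✓
b·c: 495/712·1/3 + (-2197/762552)·34/13 + 139/504·1 = 1/2 ✓
b·c²: 495/712·1/9 + (-2197/762552)·1156/169 + 139/504·1 = 1/3 ✓
b·Ac: (-2197/762552)·1513/169 + 139/504·97/139 = 1/6 ✓
b·c³: 495/712·1/27 + (-2197/762552)·39304/2197 + 139/504·1 = 1/4 ✓
b·(c∘Ac): (-2197/762552)·51442/2197 + 139/504·97/139 = 1/8 ✓
b·Ac²: (-2197/762552)·1513/507 + 139/504·1/3 = 1/12 ✓
b·A²c: 139/504·21/139 = 1/24 ✓; 4 stages ⇒ order 4.

4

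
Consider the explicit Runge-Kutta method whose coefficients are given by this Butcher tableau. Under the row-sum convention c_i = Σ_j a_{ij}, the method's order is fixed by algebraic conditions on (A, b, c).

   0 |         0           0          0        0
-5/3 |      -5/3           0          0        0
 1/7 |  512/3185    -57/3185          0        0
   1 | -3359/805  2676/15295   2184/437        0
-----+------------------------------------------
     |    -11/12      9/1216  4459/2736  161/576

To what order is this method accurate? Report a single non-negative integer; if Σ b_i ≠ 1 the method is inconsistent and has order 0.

b = (-11/12, 9/1216, 4459/2736, 161/576)
c = (0, -5/3, 1/7, 1)
Ac = (0, 0, 19/637, 68/161)
Σ b_i: (-11/12)·1 + 9/1216·1 + 4459/2736·1 + 161/576·1 = 1 ✓
b·c: 9/1216·(-5/3) + 4459/2736·1/7 + 161/576·1 = 1/2 ✓
b·c²: 9/1216·25/9 + 4459/2736·1/49 + 161/576·1 = 1/3 ✓
b·Ac: 4459/2736·19/637 + 161/576·68/161 = 1/6 ✓
b·c³: 9/1216·(-125/27) + 4459/2736·1/343 + 161/576·1 = 1/4 ✓
b·(c∘Ac): 4459/2736·19/4459 + 161/576·68/161 = 1/8 ✓
b·Ac²: 4459/2736·(-95/1911) + 161/576·284/483 = 1/12 ✓
b·A²c: 161/576·24/161 = 1/24 ✓; 4 stages ⇒ order 4.

4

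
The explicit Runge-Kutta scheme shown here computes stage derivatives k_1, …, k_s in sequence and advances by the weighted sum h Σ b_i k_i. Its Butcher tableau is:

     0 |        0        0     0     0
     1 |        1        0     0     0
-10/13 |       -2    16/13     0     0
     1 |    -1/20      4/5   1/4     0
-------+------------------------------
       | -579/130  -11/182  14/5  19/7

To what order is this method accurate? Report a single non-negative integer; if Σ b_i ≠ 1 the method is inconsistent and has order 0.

b = (-579/130, -11/182, 14/5, 19/7)
c = (0, 1, -10/13, 1)
Ac = (0, 0, 16/13, 79/130)
Σ b_i: (-579/130)·1 + (-11/182)·1 + 14/5·1 + 19/7·1 = 1 ✓
b·c: (-11/182)·1 + 14/5·(-10/13) + 19/7·1 = 1/2 ✓
b·c²: (-11/182)·1 + 14/5·100/169 + 19/7·1 = 1457/338 ≠ 1/3 ⇒ order 2.
b·Ac: 14/5·16/13 + 19/7·79/130 = 4637/910 ≠ 1/6

2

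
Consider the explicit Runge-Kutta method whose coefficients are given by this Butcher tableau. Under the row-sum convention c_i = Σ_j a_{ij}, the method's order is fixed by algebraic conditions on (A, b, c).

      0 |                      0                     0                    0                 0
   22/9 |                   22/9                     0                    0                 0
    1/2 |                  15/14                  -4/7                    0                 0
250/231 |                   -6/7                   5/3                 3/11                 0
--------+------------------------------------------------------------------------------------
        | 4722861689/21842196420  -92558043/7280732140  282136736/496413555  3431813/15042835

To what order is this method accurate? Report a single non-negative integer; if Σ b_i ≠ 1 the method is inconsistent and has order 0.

b = (4722861689/21842196420, -92558043/7280732140, 282136736/496413555, 3431813/15042835)
c = (0, 22/9, 1/2, 250/231)
Ac = (0, 0, -88/63, 2501/594)
Σ b_i: 4722861689/21842196420·1 + (-92558043/7280732140)·1 + 282136736/496413555·1 + 3431813/15042835·1 = 1 ✓
b·c: (-92558043/7280732140)·22/9 + 282136736/496413555·1/2 + 3431813/15042835·250/231 = 1/2 ✓
b·c²: (-92558043/7280732140)·484/81 + 282136736/496413555·1/4 + 3431813/15042835·62500/53361 = 1/3 ✓
b·Ac: 282136736/496413555·(-88/63) + 3431813/15042835·2501/594 = 1/6 ✓
b·c³: (-92558043/7280732140)·10648/729 + 282136736/496413555·1/8 + 3431813/15042835·15625000/12326391 = 36027424670/206408756169 ≠ 1/4 ⇒ order 3.
b·(c∘Ac): 282136736/496413555·(-44/63) + 3431813/15042835·312625/68607 = 8613090889/13403165985 ≠ 1/8
b·Ac²: 282136736/496413555·(-1936/567) + 3431813/15042835·107209/10692 = 112722019/324925236 ≠ 1/12
b·A²c: 3431813/15042835·(-8/21) = -3922072/45128505 ≠ 1/24

3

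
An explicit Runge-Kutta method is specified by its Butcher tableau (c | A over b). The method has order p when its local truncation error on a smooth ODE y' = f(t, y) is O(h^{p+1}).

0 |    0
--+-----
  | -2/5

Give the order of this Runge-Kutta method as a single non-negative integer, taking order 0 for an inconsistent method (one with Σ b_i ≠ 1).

b = (-2/5)
c = (0)
Σ b_i: (-2/5)·1 = -2/5 ≠ 1 ⇒ order 0.

0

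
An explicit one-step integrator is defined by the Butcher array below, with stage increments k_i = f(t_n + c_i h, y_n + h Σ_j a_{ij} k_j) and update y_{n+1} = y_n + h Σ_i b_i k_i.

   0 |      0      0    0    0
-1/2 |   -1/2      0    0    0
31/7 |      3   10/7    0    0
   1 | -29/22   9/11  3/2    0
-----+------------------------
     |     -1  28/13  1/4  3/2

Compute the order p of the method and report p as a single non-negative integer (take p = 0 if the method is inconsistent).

b = (-1, 28/13, 1/4, 3/2)
c = (0, -1/2, 31/7, 1)
Ac = (0, 0, -5/7, 480/77)
Σ b_i: (-1)·1 + 28/13·1 + 1/4·1 + 3/2·1 = 151/52 ≠ 1 ⇒ order 0.

0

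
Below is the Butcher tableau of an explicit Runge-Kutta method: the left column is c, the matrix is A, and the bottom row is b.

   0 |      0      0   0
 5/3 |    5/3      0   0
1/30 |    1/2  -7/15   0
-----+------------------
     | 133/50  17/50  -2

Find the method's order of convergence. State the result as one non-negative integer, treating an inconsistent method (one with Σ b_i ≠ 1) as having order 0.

b = (133/50, 17/50, -2)
c = (0, 5/3, 1/30)
Ac = (0, 0, -7/9)
Σ b_i: 133/50·1 + 17/50·1 + (-2)·1 = 1 ✓
b·c: 17/50·5/3 + (-2)·1/30 = 1/2 ✓
b·c²: 17/50·25/9 + (-2)·1/900 = 212/225 ≠ 1/3 ⇒ order 2.
b·Ac: (-2)·(-7/9) = 14/9 ≠ 1/6

2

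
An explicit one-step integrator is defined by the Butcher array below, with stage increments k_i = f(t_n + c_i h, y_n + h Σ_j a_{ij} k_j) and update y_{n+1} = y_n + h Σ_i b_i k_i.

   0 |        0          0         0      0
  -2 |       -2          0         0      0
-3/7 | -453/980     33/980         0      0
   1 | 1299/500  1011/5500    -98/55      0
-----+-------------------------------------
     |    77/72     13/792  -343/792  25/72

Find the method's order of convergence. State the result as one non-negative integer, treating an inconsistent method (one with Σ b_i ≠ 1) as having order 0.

4

b = (77/72, 13/792, -343/792, 25/72)
c = (0, -2, -3/7, 1)
Ac = (0, 0, -33/490, 99/250)
Σ b_i: 77/72·1 + 13/792·1 + (-343/792)·1 + 25/72·1 = 1 ✓
b·c: 13/792·(-2) + (-343/792)·(-3/7) + 25/72·1 = 1/2 ✓
b·c²: 13/792·4 + (-343/792)·9/49 + 25/72·1 = 1/3 ✓
b·Ac: (-343/792)·(-33/490) + 25/72·99/250 = 1/6 ✓
b·c³: 13/792·(-8) + (-343/792)·(-27/343) + 25/72·1 = 1/4 ✓
b·(c∘Ac): (-343/792)·99/3430 + 25/72·99/250 = 1/8 ✓
b·Ac²: (-343/792)·33/245 + 25/72·51/125 = 1/12 ✓
b·A²c: 25/72·3/25 = 1/24 ✓; 4 stages ⇒ order 4.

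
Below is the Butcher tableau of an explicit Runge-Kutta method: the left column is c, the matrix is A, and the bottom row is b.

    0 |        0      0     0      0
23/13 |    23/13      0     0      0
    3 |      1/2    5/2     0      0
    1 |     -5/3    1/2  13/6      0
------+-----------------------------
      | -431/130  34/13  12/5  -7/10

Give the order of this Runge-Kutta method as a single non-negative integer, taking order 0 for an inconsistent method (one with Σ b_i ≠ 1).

b = (-431/130, 34/13, 12/5, -7/10)
c = (0, 23/13, 3, 1)
Ac = (0, 0, 115/26, 96/13)
Σ b_i: (-431/130)·1 + 34/13·1 + 12/5·1 + (-7/10)·1 = 1 ✓
b·c: 34/13·23/13 + 12/5·3 + (-7/10)·1 = 3761/338 ≠ 1/2 ⇒ order 1.

1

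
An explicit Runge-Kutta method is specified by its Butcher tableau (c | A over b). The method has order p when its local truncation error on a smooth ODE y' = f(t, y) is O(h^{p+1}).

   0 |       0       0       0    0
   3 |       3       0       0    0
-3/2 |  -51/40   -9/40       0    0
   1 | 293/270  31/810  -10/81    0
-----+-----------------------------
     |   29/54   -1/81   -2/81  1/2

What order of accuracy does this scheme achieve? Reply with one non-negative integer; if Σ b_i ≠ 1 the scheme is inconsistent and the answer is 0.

b = (29/54, -1/81, -2/81, 1/2)
c = (0, 3, -3/2, 1)
Ac = (0, 0, -27/40, 3/10)
Σ b_i: 29/54·1 + (-1/81)·1 + (-2/81)·1 + 1/2·1 = 1 ✓
b·c: (-1/81)·3 + (-2/81)·(-3/2) + 1/2·1 = 1/2 ✓
b·c²: (-1/81)·9 + (-2/81)·9/4 + 1/2·1 = 1/3 ✓
b·Ac: (-2/81)·(-27/40) + 1/2·3/10 = 1/6 ✓
b·c³: (-1/81)·27 + (-2/81)·(-27/8) + 1/2·1 = 1/4 ✓
b·(c∘Ac): (-2/81)·81/80 + 1/2·3/10 = 1/8 ✓
b·Ac²: (-2/81)·(-81/40) + 1/2·1/15 = 1/12 ✓
b·A²c: 1/2·1/12 = 1/24 ✓; 4 stages ⇒ order 4.

4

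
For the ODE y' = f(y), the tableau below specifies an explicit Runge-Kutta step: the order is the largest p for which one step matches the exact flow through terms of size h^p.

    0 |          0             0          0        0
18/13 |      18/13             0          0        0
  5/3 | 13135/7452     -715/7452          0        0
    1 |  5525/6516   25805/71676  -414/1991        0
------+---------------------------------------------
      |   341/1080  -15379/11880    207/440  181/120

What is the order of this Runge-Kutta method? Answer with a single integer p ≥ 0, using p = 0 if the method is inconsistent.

4

b = (341/1080, -15379/11880, 207/440, 181/120)
c = (0, 18/13, 5/3, 1)
Ac = (0, 0, -55/414, 55/362)
Σ b_i: 341/1080·1 + (-15379/11880)·1 + 207/440·1 + 181/120·1 = 1 ✓
b·c: (-15379/11880)·18/13 + 207/440·5/3 + 181/120·1 = 1/2 ✓
b·c²: (-15379/11880)·324/169 + 207/440·25/9 + 181/120·1 = 1/3 ✓
b·Ac: 207/440·(-55/414) + 181/120·55/362 = 1/6 ✓
b·c³: (-15379/11880)·5832/2197 + 207/440·125/27 + 181/120·1 = 1/4 ✓
b·(c∘Ac): 207/440·(-275/1242) + 181/120·55/362 = 1/8 ✓
b·Ac²: 207/440·(-55/299) + 181/120·265/2353 = 1/12 ✓
b·A²c: 181/120·5/181 = 1/24 ✓; 4 stages ⇒ order 4.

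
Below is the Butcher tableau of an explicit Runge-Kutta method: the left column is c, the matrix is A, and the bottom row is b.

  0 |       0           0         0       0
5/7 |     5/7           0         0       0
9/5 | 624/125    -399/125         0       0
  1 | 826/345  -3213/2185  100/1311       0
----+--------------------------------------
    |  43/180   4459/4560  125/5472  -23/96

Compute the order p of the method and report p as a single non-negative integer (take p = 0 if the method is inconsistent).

4

b = (43/180, 4459/4560, 125/5472, -23/96)
c = (0, 5/7, 9/5, 1)
Ac = (0, 0, -57/25, -21/23)
Σ b_i: 43/180·1 + 4459/4560·1 + 125/5472·1 + (-23/96)·1 = 1 ✓
b·c: 4459/4560·5/7 + 125/5472·9/5 + (-23/96)·1 = 1/2 ✓
b·c²: 4459/4560·25/49 + 125/5472·81/25 + (-23/96)·1 = 1/3 ✓
b·Ac: 125/5472·(-57/25) + (-23/96)·(-21/23) = 1/6 ✓
b·c³: 4459/4560·125/343 + 125/5472·729/125 + (-23/96)·1 = 1/4 ✓
b·(c∘Ac): 125/5472·(-513/125) + (-23/96)·(-21/23) = 1/8 ✓
b·Ac²: 125/5472·(-57/35) + (-23/96)·(-81/161) = 1/12 ✓
b·A²c: (-23/96)·(-4/23) = 1/24 ✓; 4 stages ⇒ order 4.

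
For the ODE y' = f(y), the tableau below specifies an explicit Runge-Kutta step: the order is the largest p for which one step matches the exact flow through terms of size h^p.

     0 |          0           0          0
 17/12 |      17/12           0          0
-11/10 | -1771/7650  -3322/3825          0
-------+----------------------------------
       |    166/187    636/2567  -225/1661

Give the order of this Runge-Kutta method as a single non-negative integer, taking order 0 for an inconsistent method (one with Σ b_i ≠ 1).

3

b = (166/187, 636/2567, -225/1661)
c = (0, 17/12, -11/10)
Ac = (0, 0, -1661/1350)
Σ b_i: 166/187·1 + 636/2567·1 + (-225/1661)·1 = 1 ✓
b·c: 636/2567·17/12 + (-225/1661)·(-11/10) = 1/2 ✓
b·c²: 636/2567·289/144 + (-225/1661)·121/100 = 1/3 ✓
b·Ac: (-225/1661)·(-1661/1350) = 1/6 ✓; 3 stages ⇒ order 3.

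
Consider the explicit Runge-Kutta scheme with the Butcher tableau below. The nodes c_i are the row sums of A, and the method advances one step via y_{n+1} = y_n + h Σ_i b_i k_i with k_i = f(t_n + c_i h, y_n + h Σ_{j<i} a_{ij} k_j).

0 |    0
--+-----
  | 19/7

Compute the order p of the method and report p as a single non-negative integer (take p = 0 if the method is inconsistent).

b = (19/7)
c = (0)
Σ b_i: 19/7·1 = 19/7 ≠ 1 ⇒ order 0.

0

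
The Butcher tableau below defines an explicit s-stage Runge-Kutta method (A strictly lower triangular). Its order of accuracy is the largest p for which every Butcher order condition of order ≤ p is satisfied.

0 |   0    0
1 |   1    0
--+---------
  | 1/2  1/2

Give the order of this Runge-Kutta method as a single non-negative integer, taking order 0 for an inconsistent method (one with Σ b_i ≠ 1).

2

b = (1/2, 1/2)
c = (0, 1)
Σ b_i: 1/2·1 + 1/2·1 = 1 ✓
b·c: 1/2·1 = 1/2 ✓; 2 stages ⇒ order 2.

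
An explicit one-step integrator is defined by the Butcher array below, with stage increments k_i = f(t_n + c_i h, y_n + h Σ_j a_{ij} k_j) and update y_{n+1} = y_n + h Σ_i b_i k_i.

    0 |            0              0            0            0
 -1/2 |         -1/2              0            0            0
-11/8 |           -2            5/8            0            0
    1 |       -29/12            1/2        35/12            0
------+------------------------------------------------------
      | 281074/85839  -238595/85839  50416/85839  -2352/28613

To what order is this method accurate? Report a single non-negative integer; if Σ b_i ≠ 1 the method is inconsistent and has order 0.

3

b = (281074/85839, -238595/85839, 50416/85839, -2352/28613)
c = (0, -1/2, -11/8, 1)
Ac = (0, 0, -5/16, -409/96)
Σ b_i: 281074/85839·1 + (-238595/85839)·1 + 50416/85839·1 + (-2352/28613)·1 = 1 ✓
b·c: (-238595/85839)·(-1/2) + 50416/85839·(-11/8) + (-2352/28613)·1 = 1/2 ✓
b·c²: (-238595/85839)·1/4 + 50416/85839·121/64 + (-2352/28613)·1 = 1/3 ✓
b·Ac: 50416/85839·(-5/16) + (-2352/28613)·(-409/96) = 1/6 ✓
b·c³: (-238595/85839)·(-1/8) + 50416/85839·(-1331/512) + (-2352/28613)·1 = -1155131/915616 ≠ 1/4 ⇒ order 3.
b·(c∘Ac): 50416/85839·55/128 + (-2352/28613)·(-409/96) = 413797/686712 ≠ 1/8
b·Ac²: 50416/85839·5/32 + (-2352/28613)·4331/768 = -510617/1373424 ≠ 1/12
b·A²c: (-2352/28613)·(-175/192) = 8575/114452 ≠ 1/24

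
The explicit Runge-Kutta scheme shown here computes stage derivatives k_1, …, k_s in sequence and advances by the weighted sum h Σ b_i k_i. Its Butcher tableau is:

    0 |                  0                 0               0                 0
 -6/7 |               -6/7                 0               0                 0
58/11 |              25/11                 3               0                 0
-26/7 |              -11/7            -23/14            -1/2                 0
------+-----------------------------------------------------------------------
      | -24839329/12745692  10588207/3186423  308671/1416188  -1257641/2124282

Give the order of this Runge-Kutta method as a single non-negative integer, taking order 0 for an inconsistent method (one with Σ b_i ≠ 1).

3

b = (-24839329/12745692, 10588207/3186423, 308671/1416188, -1257641/2124282)
c = (0, -6/7, 58/11, -26/7)
Ac = (0, 0, -18/7, -662/539)
Σ b_i: (-24839329/12745692)·1 + 10588207/3186423·1 + 308671/1416188·1 + (-1257641/2124282)·1 = 1 ✓
b·c: 10588207/3186423·(-6/7) + 308671/1416188·58/11 + (-1257641/2124282)·(-26/7) = 1/2 ✓
b·c²: 10588207/3186423·36/49 + 308671/1416188·3364/121 + (-1257641/2124282)·676/49 = 1/3 ✓
b·Ac: 308671/1416188·(-18/7) + (-1257641/2124282)·(-662/539) = 1/6 ✓
b·c³: 10588207/3186423·(-216/343) + 308671/1416188·195112/1331 + (-1257641/2124282)·(-17576/343) = 34461286558/572493999 ≠ 1/4 ⇒ order 3.
b·(c∘Ac): 308671/1416188·(-1044/77) + (-1257641/2124282)·17212/3773 = -294364139/52044909 ≠ 1/8
b·Ac²: 308671/1416188·108/49 + (-1257641/2124282)·(-627020/41503) = 770797813/81784857 ≠ 1/12
b·A²c: (-1257641/2124282)·9/7 = -538989/708094 ≠ 1/24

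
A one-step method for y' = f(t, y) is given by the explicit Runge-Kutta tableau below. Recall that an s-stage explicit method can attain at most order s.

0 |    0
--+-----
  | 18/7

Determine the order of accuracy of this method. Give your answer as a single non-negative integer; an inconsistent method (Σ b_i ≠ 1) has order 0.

0

b = (18/7)
c = (0)
Σ b_i: 18/7·1 = 18/7 ≠ 1 ⇒ order 0.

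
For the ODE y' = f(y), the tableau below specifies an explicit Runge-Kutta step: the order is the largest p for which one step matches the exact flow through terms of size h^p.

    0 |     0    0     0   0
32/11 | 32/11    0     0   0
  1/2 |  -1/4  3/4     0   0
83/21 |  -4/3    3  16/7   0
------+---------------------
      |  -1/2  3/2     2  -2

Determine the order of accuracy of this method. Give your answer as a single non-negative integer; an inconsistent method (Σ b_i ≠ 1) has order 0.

b = (-1/2, 3/2, 2, -2)
c = (0, 32/11, 1/2, 83/21)
Ac = (0, 0, 24/11, 760/77)
Σ b_i: (-1/2)·1 + 3/2·1 + 2·1 + (-2)·1 = 1 ✓
b·c: 3/2·32/11 + 2·1/2 + (-2)·83/21 = -587/231 ≠ 1/2 ⇒ order 1.

1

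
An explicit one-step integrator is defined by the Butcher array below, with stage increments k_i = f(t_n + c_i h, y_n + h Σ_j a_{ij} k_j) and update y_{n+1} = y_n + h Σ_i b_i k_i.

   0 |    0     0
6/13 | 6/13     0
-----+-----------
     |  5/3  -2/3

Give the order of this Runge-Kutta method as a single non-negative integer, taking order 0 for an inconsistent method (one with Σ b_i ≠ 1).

1

b = (5/3, -2/3)
c = (0, 6/13)
Σ b_i: 5/3·1 + (-2/3)·1 = 1 ✓
b·c: (-2/3)·6/13 = -4/13 ≠ 1/2 ⇒ order 1.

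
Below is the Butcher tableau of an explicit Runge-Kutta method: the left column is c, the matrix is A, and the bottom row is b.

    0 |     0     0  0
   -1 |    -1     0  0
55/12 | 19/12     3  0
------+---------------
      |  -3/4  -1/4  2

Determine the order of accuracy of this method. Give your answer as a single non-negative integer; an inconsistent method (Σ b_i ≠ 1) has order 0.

1

b = (-3/4, -1/4, 2)
c = (0, -1, 55/12)
Ac = (0, 0, -3)
Σ b_i: (-3/4)·1 + (-1/4)·1 + 2·1 = 1 ✓
b·c: (-1/4)·(-1) + 2·55/12 = 113/12 ≠ 1/2 ⇒ order 1.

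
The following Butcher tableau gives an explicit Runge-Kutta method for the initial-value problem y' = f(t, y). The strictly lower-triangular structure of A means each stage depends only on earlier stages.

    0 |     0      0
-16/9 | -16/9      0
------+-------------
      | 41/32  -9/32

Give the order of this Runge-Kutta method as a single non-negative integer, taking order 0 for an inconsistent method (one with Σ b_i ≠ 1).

2

b = (41/32, -9/32)
c = (0, -16/9)
Σ b_i: 41/32·1 + (-9/32)·1 = 1 ✓
b·c: (-9/32)·(-16/9) = 1/2 ✓; 2 stages ⇒ order 2.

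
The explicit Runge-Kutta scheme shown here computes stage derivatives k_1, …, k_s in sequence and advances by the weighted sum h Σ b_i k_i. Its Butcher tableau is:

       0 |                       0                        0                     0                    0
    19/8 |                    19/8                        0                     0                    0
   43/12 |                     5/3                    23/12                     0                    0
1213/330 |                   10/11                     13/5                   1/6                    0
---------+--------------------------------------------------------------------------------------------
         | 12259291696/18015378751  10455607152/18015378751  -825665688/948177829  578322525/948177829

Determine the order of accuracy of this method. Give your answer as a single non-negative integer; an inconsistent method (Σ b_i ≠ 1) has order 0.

b = (12259291696/18015378751, 10455607152/18015378751, -825665688/948177829, 578322525/948177829)
c = (0, 19/8, 43/12, 1213/330)
Ac = (0, 0, 437/96, 1219/180)
Σ b_i: 12259291696/18015378751·1 + 10455607152/18015378751·1 + (-825665688/948177829)·1 + 578322525/948177829·1 = 1 ✓
b·c: 10455607152/18015378751·19/8 + (-825665688/948177829)·43/12 + 578322525/948177829·1213/330 = 1/2 ✓
b·c²: 10455607152/18015378751·361/64 + (-825665688/948177829)·1849/144 + 578322525/948177829·1471369/108900 = 1/3 ✓
b·Ac: (-825665688/948177829)·437/96 + 578322525/948177829·1219/180 = 1/6 ✓
b·c³: 10455607152/18015378751·6859/512 + (-825665688/948177829)·79507/1728 + 578322525/948177829·1784770597/35937000 = -30031752003239/15019136811360 ≠ 1/4 ⇒ order 3.
b·(c∘Ac): (-825665688/948177829)·18791/1152 + 578322525/948177829·1478647/59400 = 5811683879/5936417712 ≠ 1/8
b·Ac²: (-825665688/948177829)·8303/768 + 578322525/948177829·145201/8640 = 456573941237/546150429504 ≠ 1/12
b·A²c: 578322525/948177829·437/576 = 3662709325/7915223616 ≠ 1/24

3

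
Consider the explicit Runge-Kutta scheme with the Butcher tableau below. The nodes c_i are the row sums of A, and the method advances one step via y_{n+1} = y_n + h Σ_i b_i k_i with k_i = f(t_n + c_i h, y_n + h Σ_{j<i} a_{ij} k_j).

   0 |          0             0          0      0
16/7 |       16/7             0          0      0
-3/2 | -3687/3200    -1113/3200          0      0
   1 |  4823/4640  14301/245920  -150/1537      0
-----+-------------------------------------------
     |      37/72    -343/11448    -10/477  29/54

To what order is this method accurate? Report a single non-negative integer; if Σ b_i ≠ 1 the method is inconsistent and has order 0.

b = (37/72, -343/11448, -10/477, 29/54)
c = (0, 16/7, -3/2, 1)
Ac = (0, 0, -159/200, 81/290)
Σ b_i: 37/72·1 + (-343/11448)·1 + (-10/477)·1 + 29/54·1 = 1 ✓
b·c: (-343/11448)·16/7 + (-10/477)·(-3/2) + 29/54·1 = 1/2 ✓
b·c²: (-343/11448)·256/49 + (-10/477)·9/4 + 29/54·1 = 1/3 ✓
b·Ac: (-10/477)·(-159/200) + 29/54·81/290 = 1/6 ✓
b·c³: (-343/11448)·4096/343 + (-10/477)·(-27/8) + 29/54·1 = 1/4 ✓
b·(c∘Ac): (-10/477)·477/400 + 29/54·81/290 = 1/8 ✓
b·Ac²: (-10/477)·(-318/175) + 29/54·171/2030 = 1/12 ✓
b·A²c: 29/54·9/116 = 1/24 ✓; 4 stages ⇒ order 4.

4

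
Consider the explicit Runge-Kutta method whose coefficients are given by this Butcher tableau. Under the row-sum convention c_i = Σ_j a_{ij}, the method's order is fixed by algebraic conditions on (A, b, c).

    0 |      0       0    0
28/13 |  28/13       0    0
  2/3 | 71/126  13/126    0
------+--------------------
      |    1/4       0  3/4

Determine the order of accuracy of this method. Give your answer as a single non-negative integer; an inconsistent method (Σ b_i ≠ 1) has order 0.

b = (1/4, 0, 3/4)
c = (0, 28/13, 2/3)
Ac = (0, 0, 2/9)
Σ b_i: 1/4·1 + 3/4·1 = 1 ✓
b·c: 3/4·2/3 = 1/2 ✓
b·c²: 3/4·4/9 = 1/3 ✓
b·Ac: 3/4·2/9 = 1/6 ✓; 3 stages ⇒ order 3.

3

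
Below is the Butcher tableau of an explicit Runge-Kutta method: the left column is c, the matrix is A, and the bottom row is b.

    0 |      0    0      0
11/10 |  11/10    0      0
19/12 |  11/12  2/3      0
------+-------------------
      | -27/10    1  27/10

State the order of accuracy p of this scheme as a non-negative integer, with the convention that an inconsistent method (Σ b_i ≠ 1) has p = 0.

b = (-27/10, 1, 27/10)
c = (0, 11/10, 19/12)
Ac = (0, 0, 11/15)
Σ b_i: (-27/10)·1 + 1·1 + 27/10·1 = 1 ✓
b·c: 1·11/10 + 27/10·19/12 = 43/8 ≠ 1/2 ⇒ order 1.

1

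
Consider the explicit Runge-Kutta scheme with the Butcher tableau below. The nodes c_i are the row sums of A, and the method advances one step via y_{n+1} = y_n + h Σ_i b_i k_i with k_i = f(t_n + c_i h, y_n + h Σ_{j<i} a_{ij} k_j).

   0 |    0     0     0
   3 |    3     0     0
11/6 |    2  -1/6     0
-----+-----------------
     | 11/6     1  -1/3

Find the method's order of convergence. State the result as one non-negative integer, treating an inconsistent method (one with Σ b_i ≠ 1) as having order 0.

b = (11/6, 1, -1/3)
c = (0, 3, 11/6)
Ac = (0, 0, -1/2)
Σ b_i: 11/6·1 + 1·1 + (-1/3)·1 = 5/2 ≠ 1 ⇒ order 0.

0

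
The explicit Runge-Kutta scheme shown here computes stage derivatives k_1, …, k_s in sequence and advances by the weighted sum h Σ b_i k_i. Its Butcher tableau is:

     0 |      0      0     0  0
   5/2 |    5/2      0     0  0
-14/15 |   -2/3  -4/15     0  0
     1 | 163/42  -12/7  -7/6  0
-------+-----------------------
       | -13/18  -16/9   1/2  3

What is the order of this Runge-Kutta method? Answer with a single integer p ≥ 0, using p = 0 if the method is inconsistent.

b = (-13/18, -16/9, 1/2, 3)
c = (0, 5/2, -14/15, 1)
Ac = (0, 0, -2/3, -1007/315)
Σ b_i: (-13/18)·1 + (-16/9)·1 + 1/2·1 + 3·1 = 1 ✓
b·c: (-16/9)·5/2 + 1/2·(-14/15) + 3·1 = -86/45 ≠ 1/2 ⇒ order 1.

1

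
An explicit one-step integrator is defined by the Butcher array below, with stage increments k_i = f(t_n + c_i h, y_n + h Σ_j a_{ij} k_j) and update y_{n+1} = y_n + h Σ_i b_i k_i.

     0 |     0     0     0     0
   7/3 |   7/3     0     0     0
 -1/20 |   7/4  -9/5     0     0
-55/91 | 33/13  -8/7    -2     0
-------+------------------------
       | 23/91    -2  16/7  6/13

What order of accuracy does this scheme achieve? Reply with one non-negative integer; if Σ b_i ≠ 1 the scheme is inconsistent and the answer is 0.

1

b = (23/91, -2, 16/7, 6/13)
c = (0, 7/3, -1/20, -55/91)
Ac = (0, 0, -21/5, -77/30)
Σ b_i: 23/91·1 + (-2)·1 + 16/7·1 + 6/13·1 = 1 ✓
b·c: (-2)·7/3 + 16/7·(-1/20) + 6/13·(-55/91) = -89788/17745 ≠ 1/2 ⇒ order 1.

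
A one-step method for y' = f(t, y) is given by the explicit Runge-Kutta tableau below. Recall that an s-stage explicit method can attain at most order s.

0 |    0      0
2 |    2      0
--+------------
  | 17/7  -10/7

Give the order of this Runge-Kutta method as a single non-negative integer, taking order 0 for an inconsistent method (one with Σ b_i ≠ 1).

b = (17/7, -10/7)
c = (0, 2)
Σ b_i: 17/7·1 + (-10/7)·1 = 1 ✓
b·c: (-10/7)·2 = -20/7 ≠ 1/2 ⇒ order 1.

1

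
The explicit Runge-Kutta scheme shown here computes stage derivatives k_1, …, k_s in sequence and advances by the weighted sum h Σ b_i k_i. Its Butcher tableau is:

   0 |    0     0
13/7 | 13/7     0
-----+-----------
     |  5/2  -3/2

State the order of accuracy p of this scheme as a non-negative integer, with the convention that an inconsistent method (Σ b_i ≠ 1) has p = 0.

1

b = (5/2, -3/2)
c = (0, 13/7)
Σ b_i: 5/2·1 + (-3/2)·1 = 1 ✓
b·c: (-3/2)·13/7 = -39/14 ≠ 1/2 ⇒ order 1.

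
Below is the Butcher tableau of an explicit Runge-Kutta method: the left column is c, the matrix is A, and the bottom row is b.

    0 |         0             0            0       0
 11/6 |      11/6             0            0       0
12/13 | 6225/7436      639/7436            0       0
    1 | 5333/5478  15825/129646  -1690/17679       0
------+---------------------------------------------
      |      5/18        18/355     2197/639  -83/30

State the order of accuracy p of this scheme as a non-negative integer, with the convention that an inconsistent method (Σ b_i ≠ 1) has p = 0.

b = (5/18, 18/355, 2197/639, -83/30)
c = (0, 11/6, 12/13, 1)
Ac = (0, 0, 213/1352, 45/332)
Σ b_i: 5/18·1 + 18/355·1 + 2197/639·1 + (-83/30)·1 = 1 ✓
b·c: 18/355·11/6 + 2197/639·12/13 + (-83/30)·1 = 1/2 ✓
b·c²: 18/355·121/36 + 2197/639·144/169 + (-83/30)·1 = 1/3 ✓
b·Ac: 2197/639·213/1352 + (-83/30)·45/332 = 1/6 ✓
b·c³: 18/355·1331/216 + 2197/639·1728/2197 + (-83/30)·1 = 1/4 ✓
b·(c∘Ac): 2197/639·639/4394 + (-83/30)·45/332 = 1/8 ✓
b·Ac²: 2197/639·781/2704 + (-83/30)·655/1992 = 1/12 ✓
b·A²c: (-83/30)·(-5/332) = 1/24 ✓; 4 stages ⇒ order 4.

4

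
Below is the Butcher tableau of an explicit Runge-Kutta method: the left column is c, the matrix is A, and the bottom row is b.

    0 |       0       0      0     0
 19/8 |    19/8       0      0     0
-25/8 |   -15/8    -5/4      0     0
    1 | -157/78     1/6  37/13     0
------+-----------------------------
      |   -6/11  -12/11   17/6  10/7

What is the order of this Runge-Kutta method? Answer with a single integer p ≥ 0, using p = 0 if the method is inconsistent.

b = (-6/11, -12/11, 17/6, 10/7)
c = (0, 19/8, -25/8, 1)
Ac = (0, 0, -95/32, -5303/624)
Σ b_i: (-6/11)·1 + (-12/11)·1 + 17/6·1 + 10/7·1 = 1213/462 ≠ 1 ⇒ order 0.

0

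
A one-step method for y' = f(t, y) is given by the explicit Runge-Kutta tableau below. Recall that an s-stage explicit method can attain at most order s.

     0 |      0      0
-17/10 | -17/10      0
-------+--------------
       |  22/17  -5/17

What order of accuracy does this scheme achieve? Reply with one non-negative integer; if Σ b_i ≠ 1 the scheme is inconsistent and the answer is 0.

2

b = (22/17, -5/17)
c = (0, -17/10)
Σ b_i: 22/17·1 + (-5/17)·1 = 1 ✓
b·c: (-5/17)·(-17/10) = 1/2 ✓; 2 stages ⇒ order 2.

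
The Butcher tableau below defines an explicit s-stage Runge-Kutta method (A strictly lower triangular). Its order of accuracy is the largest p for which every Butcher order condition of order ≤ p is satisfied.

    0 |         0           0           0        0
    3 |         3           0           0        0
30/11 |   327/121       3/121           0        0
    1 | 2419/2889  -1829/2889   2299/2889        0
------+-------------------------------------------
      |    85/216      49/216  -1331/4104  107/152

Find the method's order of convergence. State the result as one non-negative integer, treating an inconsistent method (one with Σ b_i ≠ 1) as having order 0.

b = (85/216, 49/216, -1331/4104, 107/152)
c = (0, 3, 30/11, 1)
Ac = (0, 0, 9/121, 29/107)
Σ b_i: 85/216·1 + 49/216·1 + (-1331/4104)·1 + 107/152·1 = 1 ✓
b·c: 49/216·3 + (-1331/4104)·30/11 + 107/152·1 = 1/2 ✓
b·c²: 49/216·9 + (-1331/4104)·900/121 + 107/152·1 = 1/3 ✓
b·Ac: (-1331/4104)·9/121 + 107/152·29/107 = 1/6 ✓
b·c³: 49/216·27 + (-1331/4104)·27000/1331 + 107/152·1 = 1/4 ✓
b·(c∘Ac): (-1331/4104)·270/1331 + 107/152·29/107 = 1/8 ✓
b·Ac²: (-1331/4104)·27/121 + 107/152·71/321 = 1/12 ✓
b·A²c: 107/152·19/321 = 1/24 ✓; 4 stages ⇒ order 4.

4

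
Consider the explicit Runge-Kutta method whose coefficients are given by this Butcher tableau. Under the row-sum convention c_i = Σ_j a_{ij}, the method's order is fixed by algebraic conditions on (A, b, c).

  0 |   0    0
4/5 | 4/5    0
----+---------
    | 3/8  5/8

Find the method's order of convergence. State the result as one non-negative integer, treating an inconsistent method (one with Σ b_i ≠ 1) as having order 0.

2

b = (3/8, 5/8)
c = (0, 4/5)
Σ b_i: 3/8·1 + 5/8·1 = 1 ✓
b·c: 5/8·4/5 = 1/2 ✓; 2 stages ⇒ order 2.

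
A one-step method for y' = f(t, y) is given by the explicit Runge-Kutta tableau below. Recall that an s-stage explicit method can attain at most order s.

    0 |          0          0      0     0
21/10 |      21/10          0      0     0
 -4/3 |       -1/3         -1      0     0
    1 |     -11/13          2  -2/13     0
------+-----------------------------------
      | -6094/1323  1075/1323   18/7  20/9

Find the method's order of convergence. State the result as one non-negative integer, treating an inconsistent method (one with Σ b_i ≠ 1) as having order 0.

2

b = (-6094/1323, 1075/1323, 18/7, 20/9)
c = (0, 21/10, -4/3, 1)
Ac = (0, 0, -21/10, 859/195)
Σ b_i: (-6094/1323)·1 + 1075/1323·1 + 18/7·1 + 20/9·1 = 1 ✓
b·c: 1075/1323·21/10 + 18/7·(-4/3) + 20/9·1 = 1/2 ✓
b·c²: 1075/1323·441/100 + 18/7·16/9 + 20/9·1 = 2615/252 ≠ 1/3 ⇒ order 2.
b·Ac: 18/7·(-21/10) + 20/9·859/195 = 7703/1755 ≠ 1/6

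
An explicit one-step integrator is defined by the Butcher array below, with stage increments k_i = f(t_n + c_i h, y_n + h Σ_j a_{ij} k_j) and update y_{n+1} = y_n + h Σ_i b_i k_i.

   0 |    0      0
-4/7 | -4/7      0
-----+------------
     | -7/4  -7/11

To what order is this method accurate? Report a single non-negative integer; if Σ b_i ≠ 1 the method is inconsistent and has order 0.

b = (-7/4, -7/11)
c = (0, -4/7)
Σ b_i: (-7/4)·1 + (-7/11)·1 = -105/44 ≠ 1 ⇒ order 0.

0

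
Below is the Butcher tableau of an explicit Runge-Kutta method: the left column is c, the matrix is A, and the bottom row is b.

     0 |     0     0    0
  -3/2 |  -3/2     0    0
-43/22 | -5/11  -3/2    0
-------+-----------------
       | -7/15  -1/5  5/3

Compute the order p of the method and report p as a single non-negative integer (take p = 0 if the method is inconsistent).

1

b = (-7/15, -1/5, 5/3)
c = (0, -3/2, -43/22)
Ac = (0, 0, 9/4)
Σ b_i: (-7/15)·1 + (-1/5)·1 + 5/3·1 = 1 ✓
b·c: (-1/5)·(-3/2) + 5/3·(-43/22) = -488/165 ≠ 1/2 ⇒ order 1.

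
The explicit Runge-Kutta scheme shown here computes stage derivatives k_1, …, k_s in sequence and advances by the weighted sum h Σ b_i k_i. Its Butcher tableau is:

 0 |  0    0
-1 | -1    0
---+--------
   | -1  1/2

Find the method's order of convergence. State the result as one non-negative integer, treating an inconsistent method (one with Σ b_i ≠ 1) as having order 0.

b = (-1, 1/2)
c = (0, -1)
Σ b_i: (-1)·1 + 1/2·1 = -1/2 ≠ 1 ⇒ order 0.

0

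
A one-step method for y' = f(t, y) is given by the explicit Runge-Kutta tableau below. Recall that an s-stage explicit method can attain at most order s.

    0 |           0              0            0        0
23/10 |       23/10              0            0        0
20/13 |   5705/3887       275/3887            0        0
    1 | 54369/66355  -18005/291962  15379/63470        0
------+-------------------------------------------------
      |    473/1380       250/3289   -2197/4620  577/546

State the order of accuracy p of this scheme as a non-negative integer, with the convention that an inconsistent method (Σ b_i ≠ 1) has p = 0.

b = (473/1380, 250/3289, -2197/4620, 577/546)
c = (0, 23/10, 20/13, 1)
Ac = (0, 0, 55/338, 533/2308)
Σ b_i: 473/1380·1 + 250/3289·1 + (-2197/4620)·1 + 577/546·1 = 1 ✓
b·c: 250/3289·23/10 + (-2197/4620)·20/13 + 577/546·1 = 1/2 ✓
b·c²: 250/3289·529/100 + (-2197/4620)·400/169 + 577/546·1 = 1/3 ✓
b·Ac: (-2197/4620)·55/338 + 577/546·533/2308 = 1/6 ✓
b·c³: 250/3289·12167/1000 + (-2197/4620)·8000/2197 + 577/546·1 = 1/4 ✓
b·(c∘Ac): (-2197/4620)·550/2197 + 577/546·533/2308 = 1/8 ✓
b·Ac²: (-2197/4620)·253/676 + 577/546·5707/23080 = 1/12 ✓
b·A²c: 577/546·91/2308 = 1/24 ✓; 4 stages ⇒ order 4.

4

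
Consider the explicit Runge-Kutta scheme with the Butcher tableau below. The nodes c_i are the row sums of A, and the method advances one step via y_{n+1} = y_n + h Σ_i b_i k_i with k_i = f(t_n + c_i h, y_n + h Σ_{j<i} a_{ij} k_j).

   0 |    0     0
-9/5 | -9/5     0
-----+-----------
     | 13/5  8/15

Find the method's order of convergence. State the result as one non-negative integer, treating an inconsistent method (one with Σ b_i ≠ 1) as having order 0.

0

b = (13/5, 8/15)
c = (0, -9/5)
Σ b_i: 13/5·1 + 8/15·1 = 47/15 ≠ 1 ⇒ order 0.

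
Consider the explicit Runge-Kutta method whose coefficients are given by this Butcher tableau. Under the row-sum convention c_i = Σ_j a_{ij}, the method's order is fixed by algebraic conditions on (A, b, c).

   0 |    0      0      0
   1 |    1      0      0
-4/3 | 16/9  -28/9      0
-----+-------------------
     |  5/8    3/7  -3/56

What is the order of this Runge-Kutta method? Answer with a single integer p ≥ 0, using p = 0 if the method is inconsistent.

3

b = (5/8, 3/7, -3/56)
c = (0, 1, -4/3)
Ac = (0, 0, -28/9)
Σ b_i: 5/8·1 + 3/7·1 + (-3/56)·1 = 1 ✓
b·c: 3/7·1 + (-3/56)·(-4/3) = 1/2 ✓
b·c²: 3/7·1 + (-3/56)·16/9 = 1/3 ✓
b·Ac: (-3/56)·(-28/9) = 1/6 ✓; 3 stages ⇒ order 3.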